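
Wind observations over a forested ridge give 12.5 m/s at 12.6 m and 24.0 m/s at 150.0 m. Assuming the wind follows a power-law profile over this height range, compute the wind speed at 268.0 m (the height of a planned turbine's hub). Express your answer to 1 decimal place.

First find α: α = ln(V₂/V₁)/ln(z₂/z₁) = ln(24.0/12.5)/ln(150.0/12.6) = 0.65233/2.47694 = 0.2634
Extrapolate from 150.0 m to 268.0 m: V₃ = 24.0 × (268.0/150.0)^0.2634 = 24.0 × 1.1651 = 27.9634 m/s

28.0 m/s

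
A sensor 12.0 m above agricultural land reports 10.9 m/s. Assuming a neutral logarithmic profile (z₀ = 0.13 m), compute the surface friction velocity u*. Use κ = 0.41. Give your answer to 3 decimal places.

u* ≈ 0.988 m/s

Log law: V(z) = (u*/κ) · ln(z/z₀) ⇒ u* = κ · V / ln(z/z₀)
u* = 0.41 × 10.9 / ln(12.0/0.13) = 0.41 × 10.9 / 4.5251
   = 4.4690 / 4.5251 = 0.9876 m/s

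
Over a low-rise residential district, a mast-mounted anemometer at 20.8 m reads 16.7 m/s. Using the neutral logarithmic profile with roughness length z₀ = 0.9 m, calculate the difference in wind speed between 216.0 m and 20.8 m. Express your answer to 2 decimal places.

12.45 m/s

Log law: V₂ = V₁ · ln(z₂/z₀)/ln(z₁/z₀) = 16.7 × 5.4806/3.1403 = 29.1457 m/s
ΔV = 29.1457 − 16.7 = 12.4457 m/s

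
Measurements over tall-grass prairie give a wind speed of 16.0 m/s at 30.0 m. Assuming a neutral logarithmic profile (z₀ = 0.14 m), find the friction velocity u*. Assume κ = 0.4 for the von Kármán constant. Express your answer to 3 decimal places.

Log law: V(z) = (u*/κ) · ln(z/z₀) ⇒ u* = κ · V / ln(z/z₀)
u* = 0.4 × 16.0 / ln(30.0/0.14) = 0.4 × 16.0 / 5.3673
   = 6.4000 / 5.3673 = 1.1924 m/s

u* ≈ 1.192 m/s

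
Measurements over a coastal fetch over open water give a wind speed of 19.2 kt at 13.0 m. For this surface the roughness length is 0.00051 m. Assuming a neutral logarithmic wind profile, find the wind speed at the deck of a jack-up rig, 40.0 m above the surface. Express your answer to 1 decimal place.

Log law: V(z) ∝ ln(z/z₀), so V₂/V₁ = ln(z₂/z₀) / ln(z₁/z₀).
ln(40.0/0.00051) = 11.2700, ln(13.0/0.00051) = 10.1460
V₂ = 19.2 × 11.2700/10.1460 = 19.2 × 1.1108 = 21.3269 kt

21.3 kt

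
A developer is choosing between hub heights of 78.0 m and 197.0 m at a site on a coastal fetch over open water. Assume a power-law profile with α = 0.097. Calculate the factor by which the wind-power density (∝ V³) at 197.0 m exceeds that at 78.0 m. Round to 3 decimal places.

Speed ratio: V_B/V_A = (z_B/z_A)^α = (197.0/78.0)^0.097 = (2.5256)^0.097 = 1.09403
Power-density ratio: P_B/P_A = (V_B/V_A)³ = (1.09403)³ = 1.30945

1.309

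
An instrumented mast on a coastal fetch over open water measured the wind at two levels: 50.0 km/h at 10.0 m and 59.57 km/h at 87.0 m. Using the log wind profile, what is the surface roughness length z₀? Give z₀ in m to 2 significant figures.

Log law: V(z) ∝ ln(z/z₀). With r = V₁/V₂ = 50.0/59.57 = 0.83935,
r · ln(z₂/z₀) = ln(z₁/z₀) ⇒ ln z₀ = (ln z₁ − r·ln z₂)/(1 − r)
ln z₀ = (2.30259 − 0.83935×4.46591) / 0.16065 = -9.0000
z₀ = exp(-9.0000) = 0.0001234 m

z₀ ≈ 0.00012 m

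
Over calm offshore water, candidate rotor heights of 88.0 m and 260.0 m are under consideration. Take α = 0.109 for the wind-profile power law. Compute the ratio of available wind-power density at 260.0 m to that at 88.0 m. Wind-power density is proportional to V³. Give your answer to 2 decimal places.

Speed ratio: V_B/V_A = (z_B/z_A)^α = (260.0/88.0)^0.109 = (2.9545)^0.109 = 1.12534
Power-density ratio: P_B/P_A = (V_B/V_A)³ = (1.12534)³ = 1.42512

1.43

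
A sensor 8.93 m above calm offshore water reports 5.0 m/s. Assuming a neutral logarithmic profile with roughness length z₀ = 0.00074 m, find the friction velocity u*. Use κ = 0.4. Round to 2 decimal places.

u* ≈ 0.21 m/s

Log law: V(z) = (u*/κ) · ln(z/z₀) ⇒ u* = κ · V / ln(z/z₀)
u* = 0.4 × 5.0 / ln(8.93/0.00074) = 0.4 × 5.0 / 9.3983
   = 2.0000 / 9.3983 = 0.2128 m/s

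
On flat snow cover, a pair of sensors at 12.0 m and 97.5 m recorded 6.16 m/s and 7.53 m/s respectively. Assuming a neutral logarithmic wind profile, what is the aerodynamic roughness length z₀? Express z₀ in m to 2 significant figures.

z₀ ≈ 0.00097 m

Log law: V(z) ∝ ln(z/z₀). With r = V₁/V₂ = 6.16/7.53 = 0.81806,
r · ln(z₂/z₀) = ln(z₁/z₀) ⇒ ln z₀ = (ln z₁ − r·ln z₂)/(1 − r)
ln z₀ = (2.48491 − 0.81806×4.57985) / 0.18194 = -6.9347
z₀ = exp(-6.9347) = 0.0009734 m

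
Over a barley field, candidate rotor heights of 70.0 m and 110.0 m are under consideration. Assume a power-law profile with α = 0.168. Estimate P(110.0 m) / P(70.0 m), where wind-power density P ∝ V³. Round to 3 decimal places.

Speed ratio: V_B/V_A = (z_B/z_A)^α = (110.0/70.0)^0.168 = (1.5714)^0.168 = 1.07889
Power-density ratio: P_B/P_A = (V_B/V_A)³ = (1.07889)³ = 1.25583

1.256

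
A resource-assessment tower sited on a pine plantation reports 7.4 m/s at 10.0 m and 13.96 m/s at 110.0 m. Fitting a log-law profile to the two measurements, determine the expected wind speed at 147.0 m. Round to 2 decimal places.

Log law: V ∝ ln(z/z₀). From the pair, with r = V₁/V₂ = 0.53009,
ln z₀ = (ln z₁ − r·ln z₂)/(1 − r) = (2.3026 − 0.53009×4.7005)/0.46991 = -0.4024 → z₀ = 0.6687 m
V₃ = V₁ · ln(z₃/z₀)/ln(z₁/z₀) = 7.4 × 5.3928/2.7049 = 14.7532 m/s

14.75 m/s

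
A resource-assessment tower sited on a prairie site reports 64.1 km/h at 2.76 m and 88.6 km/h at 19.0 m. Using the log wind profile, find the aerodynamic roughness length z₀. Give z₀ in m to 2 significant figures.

z₀ ≈ 0.018 m

Log law: V(z) ∝ ln(z/z₀). With r = V₁/V₂ = 64.1/88.6 = 0.72348,
r · ln(z₂/z₀) = ln(z₁/z₀) ⇒ ln z₀ = (ln z₁ − r·ln z₂)/(1 − r)
ln z₀ = (1.01523 − 0.72348×2.94444) / 0.27652 = -4.0322
z₀ = exp(-4.0322) = 0.01774 m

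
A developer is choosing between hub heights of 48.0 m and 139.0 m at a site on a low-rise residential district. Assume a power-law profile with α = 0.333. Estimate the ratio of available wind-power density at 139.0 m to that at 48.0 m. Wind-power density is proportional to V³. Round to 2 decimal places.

Speed ratio: V_B/V_A = (z_B/z_A)^α = (139.0/48.0)^0.333 = (2.8958)^0.333 = 1.42485
Power-density ratio: P_B/P_A = (V_B/V_A)³ = (1.42485)³ = 2.89276

2.89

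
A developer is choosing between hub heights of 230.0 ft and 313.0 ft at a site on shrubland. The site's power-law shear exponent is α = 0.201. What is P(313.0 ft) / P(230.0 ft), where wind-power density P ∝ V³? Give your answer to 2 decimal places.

1.20

Speed ratio: V_B/V_A = (z_B/z_A)^α = (313.0/230.0)^0.201 = (1.3609)^0.201 = 1.06389
Power-density ratio: P_B/P_A = (V_B/V_A)³ = (1.06389)³ = 1.20418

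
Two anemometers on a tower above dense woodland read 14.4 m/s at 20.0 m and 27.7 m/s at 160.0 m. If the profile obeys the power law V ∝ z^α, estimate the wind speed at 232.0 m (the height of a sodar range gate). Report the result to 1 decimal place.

First find α: α = ln(V₂/V₁)/ln(z₂/z₁) = ln(27.7/14.4)/ln(160.0/20.0) = 0.65420/2.07944 = 0.3146
Extrapolate from 160.0 m to 232.0 m: V₃ = 27.7 × (232.0/160.0)^0.3146 = 27.7 × 1.1240 = 31.1349 m/s

31.1 m/s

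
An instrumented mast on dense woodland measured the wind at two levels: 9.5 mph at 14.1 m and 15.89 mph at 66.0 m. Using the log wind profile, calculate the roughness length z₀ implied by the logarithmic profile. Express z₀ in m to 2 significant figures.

z₀ ≈ 1.4 m

Log law: V(z) ∝ ln(z/z₀). With r = V₁/V₂ = 9.5/15.89 = 0.59786,
r · ln(z₂/z₀) = ln(z₁/z₀) ⇒ ln z₀ = (ln z₁ − r·ln z₂)/(1 − r)
ln z₀ = (2.64617 − 0.59786×4.18965) / 0.40214 = 0.3515
z₀ = exp(0.3515) = 1.421 m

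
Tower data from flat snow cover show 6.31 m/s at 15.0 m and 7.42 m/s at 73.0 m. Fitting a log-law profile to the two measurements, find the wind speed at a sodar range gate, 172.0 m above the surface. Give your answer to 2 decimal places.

8.02 m/s

Log law: V ∝ ln(z/z₀). From the pair, with r = V₁/V₂ = 0.85040,
ln z₀ = (ln z₁ − r·ln z₂)/(1 − r) = (2.7081 − 0.85040×4.2905)/0.14960 = -6.2874 → z₀ = 0.001860 m
V₃ = V₁ · ln(z₃/z₀)/ln(z₁/z₀) = 6.31 × 11.4349/8.9955 = 8.0212 m/s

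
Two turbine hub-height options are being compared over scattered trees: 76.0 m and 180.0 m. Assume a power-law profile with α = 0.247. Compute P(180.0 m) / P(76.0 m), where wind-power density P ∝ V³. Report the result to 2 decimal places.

1.89

Speed ratio: V_B/V_A = (z_B/z_A)^α = (180.0/76.0)^0.247 = (2.3684)^0.247 = 1.23735
Power-density ratio: P_B/P_A = (V_B/V_A)³ = (1.23735)³ = 1.89441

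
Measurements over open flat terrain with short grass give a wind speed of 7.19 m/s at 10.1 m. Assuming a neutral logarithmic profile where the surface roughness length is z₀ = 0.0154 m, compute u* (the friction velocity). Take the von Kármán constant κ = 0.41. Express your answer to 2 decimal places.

u* ≈ 0.45 m/s

Log law: V(z) = (u*/κ) · ln(z/z₀) ⇒ u* = κ · V / ln(z/z₀)
u* = 0.41 × 7.19 / ln(10.1/0.0154) = 0.41 × 7.19 / 6.4859
   = 2.9479 / 6.4859 = 0.4545 m/s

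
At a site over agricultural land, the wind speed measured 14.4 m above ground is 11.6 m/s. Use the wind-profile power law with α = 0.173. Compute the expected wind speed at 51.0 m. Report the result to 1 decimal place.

14.4 m/s

Power-law profile: V₂ = V₁ · (z₂/z₁)^α
V₂ = 11.6 × (51.0/14.4)^0.173 = 11.6 × (3.5417)^0.173
    = 11.6 × 1.2446 = 14.4368 m/s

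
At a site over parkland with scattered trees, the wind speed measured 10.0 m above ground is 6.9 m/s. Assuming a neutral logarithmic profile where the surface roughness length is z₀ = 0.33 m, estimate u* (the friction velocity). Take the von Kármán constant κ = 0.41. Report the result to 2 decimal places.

u* ≈ 0.83 m/s

Log law: V(z) = (u*/κ) · ln(z/z₀) ⇒ u* = κ · V / ln(z/z₀)
u* = 0.41 × 6.9 / ln(10.0/0.33) = 0.41 × 6.9 / 3.4112
   = 2.8290 / 3.4112 = 0.8293 m/s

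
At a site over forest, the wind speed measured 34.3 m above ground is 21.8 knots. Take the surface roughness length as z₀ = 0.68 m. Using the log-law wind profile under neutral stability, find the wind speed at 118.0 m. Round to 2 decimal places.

28.67 knots

Log law: V(z) ∝ ln(z/z₀), so V₂/V₁ = ln(z₂/z₀) / ln(z₁/z₀).
ln(118.0/0.68) = 5.1563, ln(34.3/0.68) = 3.9208
V₂ = 21.8 × 5.1563/3.9208 = 21.8 × 1.3151 = 28.6697 knots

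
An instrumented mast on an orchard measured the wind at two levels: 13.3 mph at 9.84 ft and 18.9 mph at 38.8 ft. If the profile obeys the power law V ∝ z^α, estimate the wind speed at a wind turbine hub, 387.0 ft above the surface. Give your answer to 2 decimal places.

34.06 mph

First find α: α = ln(V₂/V₁)/ln(z₂/z₁) = ln(18.9/13.3)/ln(38.8/9.84) = 0.35140/1.37196 = 0.2561
Extrapolate from 38.8 ft to 387.0 ft: V₃ = 18.9 × (387.0/38.8)^0.2561 = 18.9 × 1.8024 = 34.0645 mph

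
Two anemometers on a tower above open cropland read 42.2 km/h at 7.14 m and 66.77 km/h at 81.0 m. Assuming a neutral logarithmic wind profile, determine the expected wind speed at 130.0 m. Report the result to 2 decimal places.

71.56 km/h

Log law: V ∝ ln(z/z₀). From the pair, with r = V₁/V₂ = 0.63202,
ln z₀ = (ln z₁ − r·ln z₂)/(1 − r) = (1.9657 − 0.63202×4.3944)/0.36798 = -2.2057 → z₀ = 0.1102 m
V₃ = V₁ · ln(z₃/z₀)/ln(z₁/z₀) = 42.2 × 7.0733/4.1715 = 71.5559 km/h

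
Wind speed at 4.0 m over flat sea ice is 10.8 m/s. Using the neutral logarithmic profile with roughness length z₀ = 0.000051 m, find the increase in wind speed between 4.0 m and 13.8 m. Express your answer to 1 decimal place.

Log law: V₂ = V₁ · ln(z₂/z₀)/ln(z₁/z₀) = 10.8 × 12.5084/11.2700 = 11.9867 m/s
ΔV = 11.9867 − 10.8 = 1.1867 m/s

1.2 m/s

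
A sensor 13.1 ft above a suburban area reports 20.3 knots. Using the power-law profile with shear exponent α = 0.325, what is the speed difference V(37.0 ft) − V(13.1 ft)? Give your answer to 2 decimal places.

Power law: V₂ = V₁ · (z₂/z₁)^α = 20.3 × (2.8244)^0.325 = 28.4478 knots
ΔV = 28.4478 − 20.3 = 8.1478 knots

8.15 knots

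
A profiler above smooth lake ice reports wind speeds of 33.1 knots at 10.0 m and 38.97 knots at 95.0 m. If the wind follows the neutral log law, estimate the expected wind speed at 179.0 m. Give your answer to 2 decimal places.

Log law: V ∝ ln(z/z₀). From the pair, with r = V₁/V₂ = 0.84937,
ln z₀ = (ln z₁ − r·ln z₂)/(1 − r) = (2.3026 − 0.84937×4.5539)/0.15063 = -10.3921 → z₀ = 0.00003067 m
V₃ = V₁ · ln(z₃/z₀)/ln(z₁/z₀) = 33.1 × 15.5795/12.6947 = 40.6218 knots

40.62 knots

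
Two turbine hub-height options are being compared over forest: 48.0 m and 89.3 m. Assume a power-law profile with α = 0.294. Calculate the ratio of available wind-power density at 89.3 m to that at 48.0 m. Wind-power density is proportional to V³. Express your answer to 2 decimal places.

Speed ratio: V_B/V_A = (z_B/z_A)^α = (89.3/48.0)^0.294 = (1.8604)^0.294 = 1.20023
Power-density ratio: P_B/P_A = (V_B/V_A)³ = (1.20023)³ = 1.72900

1.73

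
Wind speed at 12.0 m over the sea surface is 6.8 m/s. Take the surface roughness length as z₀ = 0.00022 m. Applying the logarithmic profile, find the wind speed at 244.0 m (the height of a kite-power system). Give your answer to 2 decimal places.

8.68 m/s

Log law: V(z) ∝ ln(z/z₀), so V₂/V₁ = ln(z₂/z₀) / ln(z₁/z₀).
ln(244.0/0.00022) = 13.9191, ln(12.0/0.00022) = 10.9068
V₂ = 6.8 × 13.9191/10.9068 = 6.8 × 1.2762 = 8.6780 m/s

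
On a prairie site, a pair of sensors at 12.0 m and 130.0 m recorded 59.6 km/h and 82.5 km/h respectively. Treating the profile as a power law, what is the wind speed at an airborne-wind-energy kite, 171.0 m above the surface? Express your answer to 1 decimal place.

85.6 km/h

First find α: α = ln(V₂/V₁)/ln(z₂/z₁) = ln(82.5/59.6)/ln(130.0/12.0) = 0.32514/2.38263 = 0.1365
Extrapolate from 130.0 m to 171.0 m: V₃ = 82.5 × (171.0/130.0)^0.1365 = 82.5 × 1.0381 = 85.6447 km/h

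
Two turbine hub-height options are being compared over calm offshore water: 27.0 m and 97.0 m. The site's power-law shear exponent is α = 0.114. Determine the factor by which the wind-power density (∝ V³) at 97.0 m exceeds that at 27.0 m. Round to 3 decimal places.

1.549

Speed ratio: V_B/V_A = (z_B/z_A)^α = (97.0/27.0)^0.114 = (3.5926)^0.114 = 1.15696
Power-density ratio: P_B/P_A = (V_B/V_A)³ = (1.15696)³ = 1.54864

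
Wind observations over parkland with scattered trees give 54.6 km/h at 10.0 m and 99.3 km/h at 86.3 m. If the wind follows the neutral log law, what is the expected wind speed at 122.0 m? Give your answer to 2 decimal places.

106.48 km/h

Log law: V ∝ ln(z/z₀). From the pair, with r = V₁/V₂ = 0.54985,
ln z₀ = (ln z₁ − r·ln z₂)/(1 − r) = (2.3026 − 0.54985×4.4578)/0.45015 = -0.3300 → z₀ = 0.7189 m
V₃ = V₁ · ln(z₃/z₀)/ln(z₁/z₀) = 54.6 × 5.1340/2.6326 = 106.4800 km/h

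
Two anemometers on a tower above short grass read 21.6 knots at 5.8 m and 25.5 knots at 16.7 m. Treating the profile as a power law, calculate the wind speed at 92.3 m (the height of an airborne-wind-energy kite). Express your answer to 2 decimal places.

33.35 knots

First find α: α = ln(V₂/V₁)/ln(z₂/z₁) = ln(25.5/21.6)/ln(16.7/5.8) = 0.16599/1.05755 = 0.1570
Extrapolate from 16.7 m to 92.3 m: V₃ = 25.5 × (92.3/16.7)^0.1570 = 25.5 × 1.3078 = 33.3484 knots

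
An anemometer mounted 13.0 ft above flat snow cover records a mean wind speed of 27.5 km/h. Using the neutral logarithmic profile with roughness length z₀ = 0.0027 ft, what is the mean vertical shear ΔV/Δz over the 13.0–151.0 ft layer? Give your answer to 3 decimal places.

Log law: V₂ = V₁ · ln(z₂/z₀)/ln(z₁/z₀) = 27.5 × 10.9318/8.4795 = 35.4532 km/h
ΔV/Δz = (35.4532 − 27.5)/(151.0 − 13.0) = 7.9532/138.0000 = 0.05763 km/h/ft

0.058 km/h/ft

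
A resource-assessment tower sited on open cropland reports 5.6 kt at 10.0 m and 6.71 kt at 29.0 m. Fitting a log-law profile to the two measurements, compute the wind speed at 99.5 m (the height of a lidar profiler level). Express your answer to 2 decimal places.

Log law: V ∝ ln(z/z₀). From the pair, with r = V₁/V₂ = 0.83458,
ln z₀ = (ln z₁ − r·ln z₂)/(1 − r) = (2.3026 − 0.83458×3.3673)/0.16542 = -3.0689 → z₀ = 0.04647 m
V₃ = V₁ · ln(z₃/z₀)/ln(z₁/z₀) = 5.6 × 7.6691/5.3715 = 7.9953 kt

8.00 kt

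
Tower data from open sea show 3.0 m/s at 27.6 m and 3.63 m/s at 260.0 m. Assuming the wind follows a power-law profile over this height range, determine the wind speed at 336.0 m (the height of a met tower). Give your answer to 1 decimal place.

3.7 m/s

First find α: α = ln(V₂/V₁)/ln(z₂/z₁) = ln(3.63/3.0)/ln(260.0/27.6) = 0.19062/2.24287 = 0.0850
Extrapolate from 260.0 m to 336.0 m: V₃ = 3.63 × (336.0/260.0)^0.0850 = 3.63 × 1.0220 = 3.7100 m/s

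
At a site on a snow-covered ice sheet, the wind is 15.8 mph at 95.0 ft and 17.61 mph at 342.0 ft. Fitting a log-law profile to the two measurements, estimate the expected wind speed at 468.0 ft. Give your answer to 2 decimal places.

18.05 mph

Log law: V ∝ ln(z/z₀). From the pair, with r = V₁/V₂ = 0.89722,
ln z₀ = (ln z₁ − r·ln z₂)/(1 − r) = (4.5539 − 0.89722×5.8348)/0.10278 = -6.6278 → z₀ = 0.001323 ft
V₃ = V₁ · ln(z₃/z₀)/ln(z₁/z₀) = 15.8 × 12.7762/11.1816 = 18.0532 mph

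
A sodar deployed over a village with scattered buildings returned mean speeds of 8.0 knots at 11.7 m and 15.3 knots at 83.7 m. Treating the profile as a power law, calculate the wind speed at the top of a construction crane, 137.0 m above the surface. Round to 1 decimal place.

18.0 knots

First find α: α = ln(V₂/V₁)/ln(z₂/z₁) = ln(15.3/8.0)/ln(83.7/11.7) = 0.64841/1.96765 = 0.3295
Extrapolate from 83.7 m to 137.0 m: V₃ = 15.3 × (137.0/83.7)^0.3295 = 15.3 × 1.1763 = 17.9974 knots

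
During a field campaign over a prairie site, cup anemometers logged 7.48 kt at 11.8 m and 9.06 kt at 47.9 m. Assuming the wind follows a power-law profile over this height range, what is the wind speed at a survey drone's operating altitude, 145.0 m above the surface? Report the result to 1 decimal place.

First find α: α = ln(V₂/V₁)/ln(z₂/z₁) = ln(9.06/7.48)/ln(47.9/11.8) = 0.19164/1.40102 = 0.1368
Extrapolate from 47.9 m to 145.0 m: V₃ = 9.06 × (145.0/47.9)^0.1368 = 9.06 × 1.1636 = 10.5421 kt

10.5 kt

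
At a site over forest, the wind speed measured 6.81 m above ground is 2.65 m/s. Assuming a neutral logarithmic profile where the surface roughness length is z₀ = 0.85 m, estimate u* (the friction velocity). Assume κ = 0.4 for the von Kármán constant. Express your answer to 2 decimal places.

Log law: V(z) = (u*/κ) · ln(z/z₀) ⇒ u* = κ · V / ln(z/z₀)
u* = 0.4 × 2.65 / ln(6.81/0.85) = 0.4 × 2.65 / 2.0809
   = 1.0600 / 2.0809 = 0.5094 m/s

u* ≈ 0.51 m/s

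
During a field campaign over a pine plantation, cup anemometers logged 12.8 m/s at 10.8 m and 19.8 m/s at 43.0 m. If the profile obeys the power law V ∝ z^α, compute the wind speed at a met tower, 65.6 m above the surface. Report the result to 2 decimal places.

First find α: α = ln(V₂/V₁)/ln(z₂/z₁) = ln(19.8/12.8)/ln(43.0/10.8) = 0.43624/1.38165 = 0.3157
Extrapolate from 43.0 m to 65.6 m: V₃ = 19.8 × (65.6/43.0)^0.3157 = 19.8 × 1.1427 = 22.6247 m/s

22.62 m/s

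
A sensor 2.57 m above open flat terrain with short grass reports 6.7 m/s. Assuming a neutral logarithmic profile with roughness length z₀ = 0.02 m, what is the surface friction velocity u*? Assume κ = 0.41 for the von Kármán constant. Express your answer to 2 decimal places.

Log law: V(z) = (u*/κ) · ln(z/z₀) ⇒ u* = κ · V / ln(z/z₀)
u* = 0.41 × 6.7 / ln(2.57/0.02) = 0.41 × 6.7 / 4.8559
   = 2.7470 / 4.8559 = 0.5657 m/s

u* ≈ 0.57 m/s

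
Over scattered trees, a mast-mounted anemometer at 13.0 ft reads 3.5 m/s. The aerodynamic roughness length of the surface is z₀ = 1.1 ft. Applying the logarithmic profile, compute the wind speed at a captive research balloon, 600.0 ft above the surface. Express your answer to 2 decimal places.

Log law: V(z) ∝ ln(z/z₀), so V₂/V₁ = ln(z₂/z₀) / ln(z₁/z₀).
ln(600.0/1.1) = 6.3016, ln(13.0/1.1) = 2.4696
V₂ = 3.5 × 6.3016/2.4696 = 3.5 × 2.5516 = 8.9307 m/s

8.93 m/s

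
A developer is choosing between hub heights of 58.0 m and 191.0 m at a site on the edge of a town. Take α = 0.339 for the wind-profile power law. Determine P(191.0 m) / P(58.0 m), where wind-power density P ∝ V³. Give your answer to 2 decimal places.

Speed ratio: V_B/V_A = (z_B/z_A)^α = (191.0/58.0)^0.339 = (3.2931)^0.339 = 1.49785
Power-density ratio: P_B/P_A = (V_B/V_A)³ = (1.49785)³ = 3.36051

3.36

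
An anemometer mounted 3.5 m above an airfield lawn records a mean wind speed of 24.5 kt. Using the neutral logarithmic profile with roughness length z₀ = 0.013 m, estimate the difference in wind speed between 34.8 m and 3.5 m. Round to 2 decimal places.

Log law: V₂ = V₁ · ln(z₂/z₀)/ln(z₁/z₀) = 24.5 × 7.8924/5.5956 = 34.5567 kt
ΔV = 34.5567 − 24.5 = 10.0567 kt

10.06 kt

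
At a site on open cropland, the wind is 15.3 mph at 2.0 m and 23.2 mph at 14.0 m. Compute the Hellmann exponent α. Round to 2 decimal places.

α ≈ 0.21

Power law: V₂/V₁ = (z₂/z₁)^α ⇒ α = ln(V₂/V₁) / ln(z₂/z₁)
α = ln(23.2/15.3) / ln(14.0/2.0) = ln(1.5163) / ln(7.0000)
  = 0.41630 / 1.94591 = 0.21394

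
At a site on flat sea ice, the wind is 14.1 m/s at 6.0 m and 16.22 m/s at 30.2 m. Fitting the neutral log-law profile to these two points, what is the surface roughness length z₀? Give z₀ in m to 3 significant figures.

Log law: V(z) ∝ ln(z/z₀). With r = V₁/V₂ = 14.1/16.22 = 0.86930,
r · ln(z₂/z₀) = ln(z₁/z₀) ⇒ ln z₀ = (ln z₁ − r·ln z₂)/(1 − r)
ln z₀ = (1.79176 − 0.86930×3.40784) / 0.13070 = -8.9567
z₀ = exp(-8.9567) = 0.0001289 m

z₀ ≈ 0.000129 m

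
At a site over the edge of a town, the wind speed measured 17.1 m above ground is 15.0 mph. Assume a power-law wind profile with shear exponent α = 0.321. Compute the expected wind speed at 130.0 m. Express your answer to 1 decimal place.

28.8 mph

Power-law profile: V₂ = V₁ · (z₂/z₁)^α
V₂ = 15.0 × (130.0/17.1)^0.321 = 15.0 × (7.6023)^0.321
    = 15.0 × 1.9177 = 28.7657 mph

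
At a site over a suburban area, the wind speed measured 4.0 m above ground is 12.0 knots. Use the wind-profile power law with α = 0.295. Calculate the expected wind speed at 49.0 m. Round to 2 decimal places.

25.13 knots

Power-law profile: V₂ = V₁ · (z₂/z₁)^α
V₂ = 12.0 × (49.0/4.0)^0.295 = 12.0 × (12.2500)^0.295
    = 12.0 × 2.0941 = 25.1294 knots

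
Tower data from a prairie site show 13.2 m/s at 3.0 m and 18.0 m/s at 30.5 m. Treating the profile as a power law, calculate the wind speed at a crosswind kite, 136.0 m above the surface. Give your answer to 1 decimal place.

22.0 m/s

First find α: α = ln(V₂/V₁)/ln(z₂/z₁) = ln(18.0/13.2)/ln(30.5/3.0) = 0.31015/2.31911 = 0.1337
Extrapolate from 30.5 m to 136.0 m: V₃ = 18.0 × (136.0/30.5)^0.1337 = 18.0 × 1.2213 = 21.9837 m/s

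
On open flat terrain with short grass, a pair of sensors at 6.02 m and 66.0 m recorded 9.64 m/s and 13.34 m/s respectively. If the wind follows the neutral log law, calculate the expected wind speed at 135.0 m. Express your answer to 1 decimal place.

Log law: V ∝ ln(z/z₀). From the pair, with r = V₁/V₂ = 0.72264,
ln z₀ = (ln z₁ − r·ln z₂)/(1 − r) = (1.7951 − 0.72264×4.1897)/0.27736 = -4.4437 → z₀ = 0.01175 m
V₃ = V₁ · ln(z₃/z₀)/ln(z₁/z₀) = 9.64 × 9.3490/6.2388 = 14.4458 m/s

14.4 m/s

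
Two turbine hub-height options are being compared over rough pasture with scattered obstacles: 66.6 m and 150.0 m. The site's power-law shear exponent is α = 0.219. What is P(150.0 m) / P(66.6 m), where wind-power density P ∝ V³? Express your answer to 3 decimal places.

Speed ratio: V_B/V_A = (z_B/z_A)^α = (150.0/66.6)^0.219 = (2.2523)^0.219 = 1.19460
Power-density ratio: P_B/P_A = (V_B/V_A)³ = (1.19460)³ = 1.70478

1.705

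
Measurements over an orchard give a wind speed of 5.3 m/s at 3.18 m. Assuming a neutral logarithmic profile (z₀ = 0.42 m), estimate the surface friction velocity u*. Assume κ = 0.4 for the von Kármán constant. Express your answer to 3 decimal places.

u* ≈ 1.047 m/s

Log law: V(z) = (u*/κ) · ln(z/z₀) ⇒ u* = κ · V / ln(z/z₀)
u* = 0.4 × 5.3 / ln(3.18/0.42) = 0.4 × 5.3 / 2.0244
   = 2.1200 / 2.0244 = 1.0472 m/s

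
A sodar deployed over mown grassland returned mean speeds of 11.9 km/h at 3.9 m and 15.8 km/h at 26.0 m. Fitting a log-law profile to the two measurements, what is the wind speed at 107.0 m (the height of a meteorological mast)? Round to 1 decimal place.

Log law: V ∝ ln(z/z₀). From the pair, with r = V₁/V₂ = 0.75316,
ln z₀ = (ln z₁ − r·ln z₂)/(1 − r) = (1.3610 − 0.75316×3.2581)/0.24684 = -4.4277 → z₀ = 0.01194 m
V₃ = V₁ · ln(z₃/z₀)/ln(z₁/z₀) = 11.9 × 9.1005/5.7886 = 18.7083 km/h

18.7 km/h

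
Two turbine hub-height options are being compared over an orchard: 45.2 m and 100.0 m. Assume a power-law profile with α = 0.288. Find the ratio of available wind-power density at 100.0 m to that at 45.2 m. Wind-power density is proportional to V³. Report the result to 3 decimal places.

Speed ratio: V_B/V_A = (z_B/z_A)^α = (100.0/45.2)^0.288 = (2.2124)^0.288 = 1.25696
Power-density ratio: P_B/P_A = (V_B/V_A)³ = (1.25696)³ = 1.98591

1.986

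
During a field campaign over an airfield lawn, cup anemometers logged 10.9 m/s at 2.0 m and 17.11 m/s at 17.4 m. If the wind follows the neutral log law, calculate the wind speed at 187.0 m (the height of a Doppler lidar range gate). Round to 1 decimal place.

23.9 m/s

Log law: V ∝ ln(z/z₀). From the pair, with r = V₁/V₂ = 0.63705,
ln z₀ = (ln z₁ − r·ln z₂)/(1 − r) = (0.6931 − 0.63705×2.8565)/0.36295 = -3.1040 → z₀ = 0.04487 m
V₃ = V₁ · ln(z₃/z₀)/ln(z₁/z₀) = 10.9 × 8.3351/3.7971 = 23.9266 m/s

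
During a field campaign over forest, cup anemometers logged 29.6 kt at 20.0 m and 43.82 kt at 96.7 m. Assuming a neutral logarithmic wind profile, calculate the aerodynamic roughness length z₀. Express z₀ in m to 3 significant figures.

z₀ ≈ 0.752 m

Log law: V(z) ∝ ln(z/z₀). With r = V₁/V₂ = 29.6/43.82 = 0.67549,
r · ln(z₂/z₀) = ln(z₁/z₀) ⇒ ln z₀ = (ln z₁ − r·ln z₂)/(1 − r)
ln z₀ = (2.99573 − 0.67549×4.57161) / 0.32451 = -0.2846
z₀ = exp(-0.2846) = 0.7523 m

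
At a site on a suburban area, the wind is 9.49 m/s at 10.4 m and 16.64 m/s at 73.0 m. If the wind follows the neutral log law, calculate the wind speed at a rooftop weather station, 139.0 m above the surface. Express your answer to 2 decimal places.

Log law: V ∝ ln(z/z₀). From the pair, with r = V₁/V₂ = 0.57031,
ln z₀ = (ln z₁ − r·ln z₂)/(1 − r) = (2.3418 − 0.57031×4.2905)/0.42969 = -0.2446 → z₀ = 0.7830 m
V₃ = V₁ · ln(z₃/z₀)/ln(z₁/z₀) = 9.49 × 5.1791/2.5864 = 19.0030 m/s

19.00 m/s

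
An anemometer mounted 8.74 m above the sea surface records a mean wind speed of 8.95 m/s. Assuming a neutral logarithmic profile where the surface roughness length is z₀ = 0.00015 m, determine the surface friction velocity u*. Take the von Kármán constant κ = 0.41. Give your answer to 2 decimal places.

u* ≈ 0.33 m/s

Log law: V(z) = (u*/κ) · ln(z/z₀) ⇒ u* = κ · V / ln(z/z₀)
u* = 0.41 × 8.95 / ln(8.74/0.00015) = 0.41 × 8.95 / 10.9728
   = 3.6695 / 10.9728 = 0.3344 m/s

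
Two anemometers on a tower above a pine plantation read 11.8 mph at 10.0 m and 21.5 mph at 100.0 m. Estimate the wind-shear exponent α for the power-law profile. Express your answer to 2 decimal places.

α ≈ 0.26

Power law: V₂/V₁ = (z₂/z₁)^α ⇒ α = ln(V₂/V₁) / ln(z₂/z₁)
α = ln(21.5/11.8) / ln(100.0/10.0) = ln(1.8220) / ln(10.0000)
  = 0.59995 / 2.30259 = 0.26056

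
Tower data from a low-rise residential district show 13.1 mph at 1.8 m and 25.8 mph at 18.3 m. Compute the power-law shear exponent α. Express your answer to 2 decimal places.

Power law: V₂/V₁ = (z₂/z₁)^α ⇒ α = ln(V₂/V₁) / ln(z₂/z₁)
α = ln(25.8/13.1) / ln(18.3/1.8) = ln(1.9695) / ln(10.1667)
  = 0.67776 / 2.31911 = 0.29225

α ≈ 0.29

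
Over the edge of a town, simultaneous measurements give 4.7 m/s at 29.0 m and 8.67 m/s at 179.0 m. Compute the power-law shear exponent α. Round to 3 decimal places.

α ≈ 0.336

Power law: V₂/V₁ = (z₂/z₁)^α ⇒ α = ln(V₂/V₁) / ln(z₂/z₁)
α = ln(8.67/4.7) / ln(179.0/29.0) = ln(1.8447) / ln(6.1724)
  = 0.61231 / 1.82009 = 0.33642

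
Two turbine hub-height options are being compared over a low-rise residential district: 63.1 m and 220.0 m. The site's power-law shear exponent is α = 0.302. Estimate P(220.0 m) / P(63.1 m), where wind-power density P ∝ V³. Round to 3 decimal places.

3.100

Speed ratio: V_B/V_A = (z_B/z_A)^α = (220.0/63.1)^0.302 = (3.4865)^0.302 = 1.45815
Power-density ratio: P_B/P_A = (V_B/V_A)³ = (1.45815)³ = 3.10033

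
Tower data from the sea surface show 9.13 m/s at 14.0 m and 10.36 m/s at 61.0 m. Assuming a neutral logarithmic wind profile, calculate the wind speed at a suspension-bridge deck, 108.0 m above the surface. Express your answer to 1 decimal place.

Log law: V ∝ ln(z/z₀). From the pair, with r = V₁/V₂ = 0.88127,
ln z₀ = (ln z₁ − r·ln z₂)/(1 − r) = (2.6391 − 0.88127×4.1109)/0.11873 = -8.2859 → z₀ = 0.0002520 m
V₃ = V₁ · ln(z₃/z₀)/ln(z₁/z₀) = 9.13 × 12.9680/10.9249 = 10.8374 m/s

10.8 m/s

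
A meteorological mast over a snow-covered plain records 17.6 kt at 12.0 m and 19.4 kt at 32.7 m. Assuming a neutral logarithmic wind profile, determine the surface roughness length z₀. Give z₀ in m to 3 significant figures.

Log law: V(z) ∝ ln(z/z₀). With r = V₁/V₂ = 17.6/19.4 = 0.90722,
r · ln(z₂/z₀) = ln(z₁/z₀) ⇒ ln z₀ = (ln z₁ − r·ln z₂)/(1 − r)
ln z₀ = (2.48491 − 0.90722×3.48738) / 0.09278 = -7.3170
z₀ = exp(-7.3170) = 0.0006641 m

z₀ ≈ 0.000664 m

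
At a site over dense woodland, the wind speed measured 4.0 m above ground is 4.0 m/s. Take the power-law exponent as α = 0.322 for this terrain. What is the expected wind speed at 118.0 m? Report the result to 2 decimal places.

Power-law profile: V₂ = V₁ · (z₂/z₁)^α
V₂ = 4.0 × (118.0/4.0)^0.322 = 4.0 × (29.5000)^0.322
    = 4.0 × 2.9736 = 11.8944 m/s

11.89 m/s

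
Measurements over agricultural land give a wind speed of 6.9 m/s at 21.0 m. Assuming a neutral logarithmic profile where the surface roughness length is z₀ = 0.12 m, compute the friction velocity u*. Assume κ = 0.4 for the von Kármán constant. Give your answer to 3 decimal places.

Log law: V(z) = (u*/κ) · ln(z/z₀) ⇒ u* = κ · V / ln(z/z₀)
u* = 0.4 × 6.9 / ln(21.0/0.12) = 0.4 × 6.9 / 5.1648
   = 2.7600 / 5.1648 = 0.5344 m/s

u* ≈ 0.534 m/s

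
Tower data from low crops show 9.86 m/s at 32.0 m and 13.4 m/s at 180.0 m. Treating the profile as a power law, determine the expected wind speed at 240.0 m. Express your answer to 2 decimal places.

First find α: α = ln(V₂/V₁)/ln(z₂/z₁) = ln(13.4/9.86)/ln(180.0/32.0) = 0.30677/1.72722 = 0.1776
Extrapolate from 180.0 m to 240.0 m: V₃ = 13.4 × (240.0/180.0)^0.1776 = 13.4 × 1.0524 = 14.1025 m/s

14.10 m/s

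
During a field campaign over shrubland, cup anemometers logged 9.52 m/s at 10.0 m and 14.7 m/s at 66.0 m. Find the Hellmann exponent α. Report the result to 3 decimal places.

α ≈ 0.230

Power law: V₂/V₁ = (z₂/z₁)^α ⇒ α = ln(V₂/V₁) / ln(z₂/z₁)
α = ln(14.7/9.52) / ln(66.0/10.0) = ln(1.5441) / ln(6.6000)
  = 0.43445 / 1.88707 = 0.23023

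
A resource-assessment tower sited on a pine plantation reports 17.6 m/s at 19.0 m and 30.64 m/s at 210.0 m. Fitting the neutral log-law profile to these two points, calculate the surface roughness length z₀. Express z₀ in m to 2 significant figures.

Log law: V(z) ∝ ln(z/z₀). With r = V₁/V₂ = 17.6/30.64 = 0.57441,
r · ln(z₂/z₀) = ln(z₁/z₀) ⇒ ln z₀ = (ln z₁ − r·ln z₂)/(1 − r)
ln z₀ = (2.94444 − 0.57441×5.34711) / 0.42559 = -0.2984
z₀ = exp(-0.2984) = 0.7420 m

z₀ ≈ 0.74 m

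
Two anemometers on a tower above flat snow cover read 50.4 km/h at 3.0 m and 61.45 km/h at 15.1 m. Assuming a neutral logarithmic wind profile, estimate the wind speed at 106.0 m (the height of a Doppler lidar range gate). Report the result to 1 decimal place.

Log law: V ∝ ln(z/z₀). From the pair, with r = V₁/V₂ = 0.82018,
ln z₀ = (ln z₁ − r·ln z₂)/(1 − r) = (1.0986 − 0.82018×2.7147)/0.17982 = -6.2725 → z₀ = 0.001888 m
V₃ = V₁ · ln(z₃/z₀)/ln(z₁/z₀) = 50.4 × 10.9359/7.3711 = 74.7746 km/h

74.8 km/h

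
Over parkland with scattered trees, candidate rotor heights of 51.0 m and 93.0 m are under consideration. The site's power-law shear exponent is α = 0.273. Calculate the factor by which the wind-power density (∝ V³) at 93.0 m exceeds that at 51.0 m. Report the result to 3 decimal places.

Speed ratio: V_B/V_A = (z_B/z_A)^α = (93.0/51.0)^0.273 = (1.8235)^0.273 = 1.17823
Power-density ratio: P_B/P_A = (V_B/V_A)³ = (1.17823)³ = 1.63564

1.636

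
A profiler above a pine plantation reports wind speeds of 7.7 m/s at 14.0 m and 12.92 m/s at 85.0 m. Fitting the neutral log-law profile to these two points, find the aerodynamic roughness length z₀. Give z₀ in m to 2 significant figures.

Log law: V(z) ∝ ln(z/z₀). With r = V₁/V₂ = 7.7/12.92 = 0.59598,
r · ln(z₂/z₀) = ln(z₁/z₀) ⇒ ln z₀ = (ln z₁ − r·ln z₂)/(1 − r)
ln z₀ = (2.63906 − 0.59598×4.44265) / 0.40402 = -0.0214
z₀ = exp(-0.0214) = 0.9788 m

z₀ ≈ 0.98 m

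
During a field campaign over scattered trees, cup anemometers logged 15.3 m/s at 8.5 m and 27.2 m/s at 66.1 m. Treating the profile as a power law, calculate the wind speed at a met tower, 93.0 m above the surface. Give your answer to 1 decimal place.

29.9 m/s

First find α: α = ln(V₂/V₁)/ln(z₂/z₁) = ln(27.2/15.3)/ln(66.1/8.5) = 0.57536/2.05110 = 0.2805
Extrapolate from 66.1 m to 93.0 m: V₃ = 27.2 × (93.0/66.1)^0.2805 = 27.2 × 1.1005 = 29.9339 m/s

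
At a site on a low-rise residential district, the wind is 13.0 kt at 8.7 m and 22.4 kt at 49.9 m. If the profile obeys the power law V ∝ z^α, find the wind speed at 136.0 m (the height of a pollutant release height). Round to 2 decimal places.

30.61 kt

First find α: α = ln(V₂/V₁)/ln(z₂/z₁) = ln(22.4/13.0)/ln(49.9/8.7) = 0.54411/1.74670 = 0.3115
Extrapolate from 49.9 m to 136.0 m: V₃ = 22.4 × (136.0/49.9)^0.3115 = 22.4 × 1.3666 = 30.6119 kt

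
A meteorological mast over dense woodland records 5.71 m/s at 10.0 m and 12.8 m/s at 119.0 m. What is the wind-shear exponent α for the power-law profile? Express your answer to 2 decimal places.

α ≈ 0.33

Power law: V₂/V₁ = (z₂/z₁)^α ⇒ α = ln(V₂/V₁) / ln(z₂/z₁)
α = ln(12.8/5.71) / ln(119.0/10.0) = ln(2.2417) / ln(11.9000)
  = 0.80723 / 2.47654 = 0.32595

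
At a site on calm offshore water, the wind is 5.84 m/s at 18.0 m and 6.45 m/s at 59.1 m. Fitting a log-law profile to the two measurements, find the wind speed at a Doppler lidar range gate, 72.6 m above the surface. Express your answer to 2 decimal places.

Log law: V ∝ ln(z/z₀). From the pair, with r = V₁/V₂ = 0.90543,
ln z₀ = (ln z₁ − r·ln z₂)/(1 − r) = (2.8904 − 0.90543×4.0792)/0.09457 = -8.4915 → z₀ = 0.0002052 m
V₃ = V₁ · ln(z₃/z₀)/ln(z₁/z₀) = 5.84 × 12.7765/11.3819 = 6.5556 m/s

6.56 m/s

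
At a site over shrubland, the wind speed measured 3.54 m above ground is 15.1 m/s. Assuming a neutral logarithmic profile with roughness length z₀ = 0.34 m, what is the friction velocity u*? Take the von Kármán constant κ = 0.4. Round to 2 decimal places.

u* ≈ 2.58 m/s

Log law: V(z) = (u*/κ) · ln(z/z₀) ⇒ u* = κ · V / ln(z/z₀)
u* = 0.4 × 15.1 / ln(3.54/0.34) = 0.4 × 15.1 / 2.3429
   = 6.0400 / 2.3429 = 2.5780 m/s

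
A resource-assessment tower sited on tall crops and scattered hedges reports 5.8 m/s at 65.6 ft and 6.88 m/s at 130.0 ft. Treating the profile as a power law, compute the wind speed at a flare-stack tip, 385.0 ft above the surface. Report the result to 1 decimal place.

9.0 m/s

First find α: α = ln(V₂/V₁)/ln(z₂/z₁) = ln(6.88/5.8)/ln(130.0/65.6) = 0.17076/0.68396 = 0.2497
Extrapolate from 130.0 ft to 385.0 ft: V₃ = 6.88 × (385.0/130.0)^0.2497 = 6.88 × 1.3114 = 9.0221 m/s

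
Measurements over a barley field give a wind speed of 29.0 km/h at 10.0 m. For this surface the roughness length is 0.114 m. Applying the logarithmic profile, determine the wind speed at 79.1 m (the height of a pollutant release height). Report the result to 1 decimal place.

Log law: V(z) ∝ ln(z/z₀), so V₂/V₁ = ln(z₂/z₀) / ln(z₁/z₀).
ln(79.1/0.114) = 6.5423, ln(10.0/0.114) = 4.4741
V₂ = 29.0 × 6.5423/4.4741 = 29.0 × 1.4622 = 42.4050 km/h

42.4 km/h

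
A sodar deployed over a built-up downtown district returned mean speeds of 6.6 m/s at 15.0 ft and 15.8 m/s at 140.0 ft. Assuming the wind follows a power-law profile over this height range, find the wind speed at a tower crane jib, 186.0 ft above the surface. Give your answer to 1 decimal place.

First find α: α = ln(V₂/V₁)/ln(z₂/z₁) = ln(15.8/6.6)/ln(140.0/15.0) = 0.87294/2.23359 = 0.3908
Extrapolate from 140.0 ft to 186.0 ft: V₃ = 15.8 × (186.0/140.0)^0.3908 = 15.8 × 1.1174 = 17.6555 m/s

17.7 m/s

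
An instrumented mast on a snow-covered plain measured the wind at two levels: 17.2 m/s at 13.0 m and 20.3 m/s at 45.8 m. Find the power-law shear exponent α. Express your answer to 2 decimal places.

Power law: V₂/V₁ = (z₂/z₁)^α ⇒ α = ln(V₂/V₁) / ln(z₂/z₁)
α = ln(20.3/17.2) / ln(45.8/13.0) = ln(1.1802) / ln(3.5231)
  = 0.16571 / 1.25933 = 0.13159

α ≈ 0.13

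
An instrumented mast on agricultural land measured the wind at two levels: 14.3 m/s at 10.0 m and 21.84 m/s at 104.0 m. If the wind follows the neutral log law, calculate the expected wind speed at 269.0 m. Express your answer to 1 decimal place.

24.9 m/s

Log law: V ∝ ln(z/z₀). From the pair, with r = V₁/V₂ = 0.65476,
ln z₀ = (ln z₁ − r·ln z₂)/(1 − r) = (2.3026 − 0.65476×4.6444)/0.34524 = -2.1388 → z₀ = 0.1178 m
V₃ = V₁ · ln(z₃/z₀)/ln(z₁/z₀) = 14.3 × 7.7335/4.4414 = 24.8998 m/s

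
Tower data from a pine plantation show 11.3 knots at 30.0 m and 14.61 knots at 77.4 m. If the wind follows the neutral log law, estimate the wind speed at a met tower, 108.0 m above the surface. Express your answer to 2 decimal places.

15.77 knots

Log law: V ∝ ln(z/z₀). From the pair, with r = V₁/V₂ = 0.77344,
ln z₀ = (ln z₁ − r·ln z₂)/(1 − r) = (3.4012 − 0.77344×4.3490)/0.22656 = 0.1655 → z₀ = 1.180 m
V₃ = V₁ · ln(z₃/z₀)/ln(z₁/z₀) = 11.3 × 4.5166/3.2357 = 15.7735 knots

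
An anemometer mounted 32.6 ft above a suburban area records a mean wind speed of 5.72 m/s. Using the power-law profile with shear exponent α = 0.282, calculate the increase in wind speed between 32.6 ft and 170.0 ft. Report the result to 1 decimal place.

3.4 m/s

Power law: V₂ = V₁ · (z₂/z₁)^α = 5.72 × (5.2147)^0.282 = 9.1129 m/s
ΔV = 9.1129 − 5.72 = 3.3929 m/s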